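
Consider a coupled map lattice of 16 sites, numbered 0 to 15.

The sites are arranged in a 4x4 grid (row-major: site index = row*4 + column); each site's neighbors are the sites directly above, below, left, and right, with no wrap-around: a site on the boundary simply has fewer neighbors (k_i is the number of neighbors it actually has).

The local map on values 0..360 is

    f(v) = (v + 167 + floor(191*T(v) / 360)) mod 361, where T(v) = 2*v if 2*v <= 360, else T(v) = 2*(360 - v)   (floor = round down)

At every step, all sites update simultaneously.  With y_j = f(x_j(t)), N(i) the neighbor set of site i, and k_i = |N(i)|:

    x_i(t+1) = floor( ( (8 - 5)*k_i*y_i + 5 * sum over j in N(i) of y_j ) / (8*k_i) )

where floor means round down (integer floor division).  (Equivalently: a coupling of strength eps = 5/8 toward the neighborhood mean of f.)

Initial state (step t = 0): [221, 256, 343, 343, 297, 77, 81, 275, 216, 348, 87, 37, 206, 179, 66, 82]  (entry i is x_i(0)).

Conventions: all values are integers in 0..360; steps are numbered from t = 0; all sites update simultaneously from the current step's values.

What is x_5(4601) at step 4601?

Answer: x_5(4601) = 305
Key observation: The state at step 7, [170, 170, 170, 170, 170, 170, 170, 170, 170, 170, 170, 170, 170, 170, 170, 170], reappears at step 17: the system is in a cycle of period 10 from step 7 on.  Therefore the state at step 4601 equals the state at step 7 + ((4601 - 7) mod 10) = 11, which is [305, 305, 305, 305, 305, 305, 305, 305, 305, 305, 305, 305, 305, 305, 305, 305].

Derivation:
t=0: [221, 256, 343, 343, 297, 77, 81, 275, 216, 348, 87, 37, 206, 179, 66, 82]
t=1: [171, 203, 202, 168, 203, 253, 282, 218, 171, 221, 293, 268, 174, 199, 291, 296]
t=2: [168, 170, 169, 166, 167, 172, 171, 167, 166, 170, 170, 171, 165, 171, 170, 169]
t=3: [152, 155, 154, 150, 152, 156, 156, 152, 149, 155, 156, 155, 150, 154, 156, 155]
t=4: [120, 123, 122, 118, 119, 125, 125, 121, 117, 123, 126, 124, 116, 122, 125, 125]
t=5: [54, 58, 57, 53, 53, 59, 61, 56, 49, 58, 62, 61, 49, 56, 62, 62]
t=6: [279, 284, 284, 280, 277, 286, 288, 284, 272, 283, 292, 290, 271, 282, 291, 293]
t=7: [170, 170, 170, 170, 170, 170, 170, 170, 170, 170, 170, 170, 170, 170, 170, 170]
t=8: [156, 156, 156, 156, 156, 156, 156, 156, 156, 156, 156, 156, 156, 156, 156, 156]
t=9: [127, 127, 127, 127, 127, 127, 127, 127, 127, 127, 127, 127, 127, 127, 127, 127]
t=10: [67, 67, 67, 67, 67, 67, 67, 67, 67, 67, 67, 67, 67, 67, 67, 67]
t=11: [305, 305, 305, 305, 305, 305, 305, 305, 305, 305, 305, 305, 305, 305, 305, 305]
t=12: [169, 169, 169, 169, 169, 169, 169, 169, 169, 169, 169, 169, 169, 169, 169, 169]
t=13: [154, 154, 154, 154, 154, 154, 154, 154, 154, 154, 154, 154, 154, 154, 154, 154]
t=14: [123, 123, 123, 123, 123, 123, 123, 123, 123, 123, 123, 123, 123, 123, 123, 123]
t=15: [59, 59, 59, 59, 59, 59, 59, 59, 59, 59, 59, 59, 59, 59, 59, 59]
t=16: [288, 288, 288, 288, 288, 288, 288, 288, 288, 288, 288, 288, 288, 288, 288, 288]
t=17: [170, 170, 170, 170, 170, 170, 170, 170, 170, 170, 170, 170, 170, 170, 170, 170]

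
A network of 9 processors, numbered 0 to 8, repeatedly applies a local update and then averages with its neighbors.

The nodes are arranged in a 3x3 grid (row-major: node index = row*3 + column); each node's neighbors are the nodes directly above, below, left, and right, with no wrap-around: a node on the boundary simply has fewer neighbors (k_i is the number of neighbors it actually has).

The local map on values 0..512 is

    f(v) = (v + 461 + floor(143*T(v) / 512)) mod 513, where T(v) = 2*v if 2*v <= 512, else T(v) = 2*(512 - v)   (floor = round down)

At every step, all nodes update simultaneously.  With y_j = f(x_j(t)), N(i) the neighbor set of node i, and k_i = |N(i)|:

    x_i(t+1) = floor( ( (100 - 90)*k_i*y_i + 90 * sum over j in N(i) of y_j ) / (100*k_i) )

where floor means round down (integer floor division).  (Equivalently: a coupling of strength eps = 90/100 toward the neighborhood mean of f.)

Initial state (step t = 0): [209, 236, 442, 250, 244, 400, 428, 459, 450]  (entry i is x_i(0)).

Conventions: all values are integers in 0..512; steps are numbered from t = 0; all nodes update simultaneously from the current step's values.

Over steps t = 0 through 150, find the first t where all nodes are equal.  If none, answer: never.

Simulating step by step:
t=0: [209, 236, 442, 250, 244, 400, 428, 459, 450]  (not all equal)
t=1: [320, 340, 369, 340, 369, 397, 390, 398, 423]  (not all equal)
t=2: [383, 388, 396, 391, 396, 404, 397, 407, 410]  (not all equal)
t=3: [405, 406, 408, 406, 408, 410, 409, 410, 412]  (not all equal)
t=4: [412, 413, 413, 413, 413, 414, 413, 414, 414]  (not all equal)
t=5: [415, 415, 416, 415, 416, 416, 416, 416, 416]  (not all equal)
t=6: [417, 417, 417, 417, 417, 417, 417, 417, 417]  (all equal)

Answer: 6
Key observation: Synchronization is absorbing here: once all nodes are equal they stay equal, and step 6 is the first all-equal step.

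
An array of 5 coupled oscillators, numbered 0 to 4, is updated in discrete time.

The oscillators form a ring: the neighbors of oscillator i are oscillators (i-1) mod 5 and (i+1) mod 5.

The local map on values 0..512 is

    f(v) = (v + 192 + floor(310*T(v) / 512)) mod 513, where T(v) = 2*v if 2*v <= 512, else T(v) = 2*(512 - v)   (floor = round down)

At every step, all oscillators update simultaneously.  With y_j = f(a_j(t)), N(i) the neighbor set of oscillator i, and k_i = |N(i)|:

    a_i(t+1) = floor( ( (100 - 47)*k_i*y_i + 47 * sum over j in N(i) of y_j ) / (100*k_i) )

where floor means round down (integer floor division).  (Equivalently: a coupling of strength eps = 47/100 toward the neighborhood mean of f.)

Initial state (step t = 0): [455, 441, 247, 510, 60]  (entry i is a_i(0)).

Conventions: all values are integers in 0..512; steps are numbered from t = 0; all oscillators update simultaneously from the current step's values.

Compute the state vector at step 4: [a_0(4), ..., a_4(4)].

Answer: [386, 301, 302, 388, 440]

Derivation:
t=0: [455, 441, 247, 510, 60]
t=1: [231, 209, 212, 230, 264]
t=2: [190, 153, 154, 190, 217]
t=3: [93, 36, 37, 94, 130]
t=4: [386, 301, 302, 388, 440]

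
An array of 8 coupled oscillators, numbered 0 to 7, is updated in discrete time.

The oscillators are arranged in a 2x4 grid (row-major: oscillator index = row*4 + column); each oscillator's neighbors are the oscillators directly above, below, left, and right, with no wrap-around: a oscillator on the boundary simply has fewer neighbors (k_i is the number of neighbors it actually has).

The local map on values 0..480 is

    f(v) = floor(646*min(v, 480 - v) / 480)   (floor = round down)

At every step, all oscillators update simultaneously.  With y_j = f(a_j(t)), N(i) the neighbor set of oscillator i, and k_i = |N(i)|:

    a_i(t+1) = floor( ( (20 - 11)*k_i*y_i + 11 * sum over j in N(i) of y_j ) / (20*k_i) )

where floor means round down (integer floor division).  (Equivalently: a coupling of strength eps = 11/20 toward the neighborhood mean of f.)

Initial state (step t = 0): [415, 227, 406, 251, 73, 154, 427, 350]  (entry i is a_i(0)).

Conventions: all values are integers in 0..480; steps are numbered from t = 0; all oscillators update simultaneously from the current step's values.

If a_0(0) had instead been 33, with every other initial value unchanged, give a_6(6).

Answer: a_6(6) = 232
Key observation: This trace re-runs the system from the modified initial state.

Derivation:
t=0: [33, 227, 406, 251, 73, 154, 427, 350]
t=1: [130, 201, 169, 213, 113, 180, 119, 182]
t=2: [194, 239, 233, 258, 182, 215, 202, 232]
t=3: [272, 302, 304, 305, 261, 283, 289, 296]
t=4: [272, 250, 240, 238, 281, 264, 252, 246]
t=5: [283, 302, 316, 319, 276, 292, 307, 313]
t=6: [260, 242, 224, 219, 265, 250, 232, 224]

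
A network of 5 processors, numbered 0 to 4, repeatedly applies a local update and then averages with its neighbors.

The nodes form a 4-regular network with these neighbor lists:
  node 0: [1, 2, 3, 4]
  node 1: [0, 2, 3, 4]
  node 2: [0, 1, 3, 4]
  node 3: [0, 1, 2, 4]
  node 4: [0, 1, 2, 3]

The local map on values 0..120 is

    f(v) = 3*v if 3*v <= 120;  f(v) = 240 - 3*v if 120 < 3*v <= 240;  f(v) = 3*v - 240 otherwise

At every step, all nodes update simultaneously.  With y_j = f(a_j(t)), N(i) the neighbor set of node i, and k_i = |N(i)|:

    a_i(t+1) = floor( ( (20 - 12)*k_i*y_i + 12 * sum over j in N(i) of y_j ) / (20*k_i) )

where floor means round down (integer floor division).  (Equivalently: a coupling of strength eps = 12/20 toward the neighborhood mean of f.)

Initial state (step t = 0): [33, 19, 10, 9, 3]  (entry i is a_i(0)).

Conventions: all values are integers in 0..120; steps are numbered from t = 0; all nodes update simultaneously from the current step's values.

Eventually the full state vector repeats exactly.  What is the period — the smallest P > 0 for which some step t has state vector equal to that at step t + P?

Simulating step by step:
t=0: [33, 19, 10, 9, 3]
t=1: [58, 47, 40, 40, 35]
t=2: [93, 101, 106, 106, 102]
t=3: [58, 64, 68, 68, 65]
t=4: [51, 46, 43, 43, 45]
t=5: [99, 102, 105, 105, 103]
t=6: [65, 67, 70, 70, 68]
t=7: [38, 36, 34, 34, 36]
t=8: [108, 107, 105, 105, 107]
t=9: [80, 79, 78, 78, 79]
t=10: [2, 3, 4, 4, 3]
t=11: [8, 9, 10, 10, 9]
t=12: [26, 27, 28, 28, 27]
t=13: [80, 81, 82, 82, 81]
t=14: [2, 3, 4, 4, 3]

Answer: 4
Key observation: The state at step 10, [2, 3, 4, 4, 3], reappears at step 14 — and no state repeats earlier — so the cycle the system enters has period 4.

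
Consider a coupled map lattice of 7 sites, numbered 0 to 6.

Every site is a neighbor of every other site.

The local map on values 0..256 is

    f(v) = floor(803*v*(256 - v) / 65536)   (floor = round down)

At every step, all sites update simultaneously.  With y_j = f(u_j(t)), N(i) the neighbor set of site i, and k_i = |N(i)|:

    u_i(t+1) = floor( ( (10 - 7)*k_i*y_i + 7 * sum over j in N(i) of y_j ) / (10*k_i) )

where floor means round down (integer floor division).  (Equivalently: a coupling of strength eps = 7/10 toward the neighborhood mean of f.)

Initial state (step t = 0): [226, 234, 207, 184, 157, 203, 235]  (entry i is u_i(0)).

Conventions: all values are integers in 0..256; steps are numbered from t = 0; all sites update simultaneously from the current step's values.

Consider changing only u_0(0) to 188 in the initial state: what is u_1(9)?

Answer: u_1(9) = 138
Key observation: This trace re-runs the system from the modified initial state.

Derivation:
t=0: [188, 234, 207, 184, 157, 203, 235]
t=1: [131, 114, 126, 133, 138, 127, 114]
t=2: [199, 199, 199, 199, 199, 199, 199]
t=3: [138, 138, 138, 138, 138, 138, 138]
t=4: [199, 199, 199, 199, 199, 199, 199]
t=5: [138, 138, 138, 138, 138, 138, 138]
t=6: [199, 199, 199, 199, 199, 199, 199]
t=7: [138, 138, 138, 138, 138, 138, 138]
t=8: [199, 199, 199, 199, 199, 199, 199]
t=9: [138, 138, 138, 138, 138, 138, 138]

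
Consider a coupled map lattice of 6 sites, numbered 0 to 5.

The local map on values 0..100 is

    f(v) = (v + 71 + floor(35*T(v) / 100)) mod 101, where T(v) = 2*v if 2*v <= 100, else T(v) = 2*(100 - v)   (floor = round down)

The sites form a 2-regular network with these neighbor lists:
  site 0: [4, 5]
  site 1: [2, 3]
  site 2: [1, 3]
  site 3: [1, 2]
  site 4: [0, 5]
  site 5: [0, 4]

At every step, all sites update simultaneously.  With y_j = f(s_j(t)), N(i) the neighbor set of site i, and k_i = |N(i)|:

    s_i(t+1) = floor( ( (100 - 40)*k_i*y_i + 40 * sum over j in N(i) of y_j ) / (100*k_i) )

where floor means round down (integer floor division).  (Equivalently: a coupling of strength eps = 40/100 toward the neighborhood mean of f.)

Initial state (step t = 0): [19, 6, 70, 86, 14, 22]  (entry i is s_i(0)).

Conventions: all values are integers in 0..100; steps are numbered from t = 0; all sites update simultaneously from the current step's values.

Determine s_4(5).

Simulating step by step:
t=0: [19, 6, 70, 86, 14, 22]
t=1: [21, 73, 65, 67, 58, 23]
t=2: [16, 60, 59, 60, 37, 17]
t=3: [85, 57, 57, 57, 58, 85]
t=4: [63, 57, 57, 57, 60, 63]
t=5: [58, 57, 57, 57, 58, 58]

Answer: s_4(5) = 58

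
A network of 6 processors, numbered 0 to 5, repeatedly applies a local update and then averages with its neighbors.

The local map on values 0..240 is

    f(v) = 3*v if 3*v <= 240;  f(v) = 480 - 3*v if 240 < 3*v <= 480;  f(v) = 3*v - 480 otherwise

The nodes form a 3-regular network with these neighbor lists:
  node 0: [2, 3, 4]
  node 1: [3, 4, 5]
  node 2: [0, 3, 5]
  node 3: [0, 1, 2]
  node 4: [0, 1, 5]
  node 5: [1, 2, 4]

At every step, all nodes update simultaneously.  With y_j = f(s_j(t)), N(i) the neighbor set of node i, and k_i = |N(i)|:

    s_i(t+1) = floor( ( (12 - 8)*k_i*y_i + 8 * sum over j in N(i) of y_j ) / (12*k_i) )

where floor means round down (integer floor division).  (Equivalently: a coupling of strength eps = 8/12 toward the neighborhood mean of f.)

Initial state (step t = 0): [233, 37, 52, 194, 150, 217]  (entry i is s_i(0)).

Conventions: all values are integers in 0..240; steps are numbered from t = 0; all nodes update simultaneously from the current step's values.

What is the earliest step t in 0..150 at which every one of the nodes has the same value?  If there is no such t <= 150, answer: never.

Simulating step by step:
t=0: [233, 37, 52, 194, 150, 217]  (not all equal)
t=1: [137, 104, 161, 142, 121, 123]  (not all equal)
t=2: [61, 118, 53, 71, 116, 101]  (not all equal)
t=3: [173, 158, 180, 175, 152, 151]  (not all equal)
t=4: [41, 23, 44, 38, 24, 29]  (not all equal)
t=5: [111, 83, 116, 110, 86, 89]  (not all equal)
t=6: [161, 207, 157, 163, 205, 201]  (not all equal)
t=7: [35, 106, 33, 37, 104, 104]  (not all equal)
t=8: [119, 153, 118, 118, 152, 151]  (not all equal)
t=9: [102, 46, 103, 102, 46, 47]  (not all equal)
t=10: [165, 146, 165, 165, 146, 146]  (not all equal)
t=11: [21, 36, 21, 21, 36, 36]  (not all equal)
t=12: [73, 98, 73, 73, 98, 98]  (not all equal)
t=13: [211, 193, 211, 211, 193, 193]  (not all equal)
t=14: [141, 111, 141, 141, 111, 111]  (not all equal)
t=15: [77, 127, 77, 77, 127, 127]  (not all equal)
t=16: [201, 128, 201, 201, 128, 128]  (not all equal)
t=17: [117, 102, 117, 117, 102, 102]  (not all equal)
t=18: [139, 164, 139, 139, 164, 164]  (not all equal)
t=19: [51, 23, 51, 51, 23, 23]  (not all equal)
t=20: [134, 87, 134, 134, 87, 87]  (not all equal)
t=21: [109, 187, 109, 109, 187, 187]  (not all equal)
t=22: [137, 97, 137, 137, 97, 97]  (not all equal)
t=23: [95, 162, 95, 95, 162, 162]  (not all equal)
t=24: [153, 48, 153, 153, 48, 48]  (not all equal)
t=25: [48, 116, 48, 48, 116, 116]  (not all equal)
t=26: [141, 134, 141, 141, 134, 134]  (not all equal)
t=27: [61, 73, 61, 61, 73, 73]  (not all equal)
t=28: [191, 211, 191, 191, 211, 211]  (not all equal)
t=29: [106, 139, 106, 106, 139, 139]  (not all equal)
t=30: [140, 85, 140, 140, 85, 85]  (not all equal)
t=31: [96, 188, 96, 96, 188, 188]  (not all equal)
t=32: [168, 108, 168, 168, 108, 108]  (not all equal)
t=33: [53, 126, 53, 53, 126, 126]  (not all equal)
t=34: [146, 114, 146, 146, 114, 114]  (not all equal)
t=35: [63, 116, 63, 63, 116, 116]  (not all equal)
t=36: [176, 144, 176, 176, 144, 144]  (not all equal)
t=37: [48, 48, 48, 48, 48, 48]  (all equal)

Answer: 37
Key observation: Synchronization is absorbing here: once all nodes are equal they stay equal, and step 37 is the first all-equal step.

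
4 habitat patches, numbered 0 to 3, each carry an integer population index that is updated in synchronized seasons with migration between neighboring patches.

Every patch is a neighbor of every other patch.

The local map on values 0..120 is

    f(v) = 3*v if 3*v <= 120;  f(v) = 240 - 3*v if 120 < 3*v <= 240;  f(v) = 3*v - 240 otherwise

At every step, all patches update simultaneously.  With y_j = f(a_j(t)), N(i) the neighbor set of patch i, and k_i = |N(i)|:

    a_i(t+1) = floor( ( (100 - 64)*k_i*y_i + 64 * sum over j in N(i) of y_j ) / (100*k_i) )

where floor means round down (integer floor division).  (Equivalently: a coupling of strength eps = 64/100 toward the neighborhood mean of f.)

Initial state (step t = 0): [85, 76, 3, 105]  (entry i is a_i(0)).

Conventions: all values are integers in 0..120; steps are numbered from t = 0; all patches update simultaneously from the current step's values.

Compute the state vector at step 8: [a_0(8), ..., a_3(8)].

Answer: [90, 90, 90, 91]

Derivation:
t=0: [85, 76, 3, 105]
t=1: [25, 25, 25, 34]
t=2: [80, 80, 80, 84]
t=3: [2, 2, 2, 4]
t=4: [7, 7, 7, 8]
t=5: [21, 21, 21, 22]
t=6: [63, 63, 63, 64]
t=7: [50, 50, 50, 49]
t=8: [90, 90, 90, 91]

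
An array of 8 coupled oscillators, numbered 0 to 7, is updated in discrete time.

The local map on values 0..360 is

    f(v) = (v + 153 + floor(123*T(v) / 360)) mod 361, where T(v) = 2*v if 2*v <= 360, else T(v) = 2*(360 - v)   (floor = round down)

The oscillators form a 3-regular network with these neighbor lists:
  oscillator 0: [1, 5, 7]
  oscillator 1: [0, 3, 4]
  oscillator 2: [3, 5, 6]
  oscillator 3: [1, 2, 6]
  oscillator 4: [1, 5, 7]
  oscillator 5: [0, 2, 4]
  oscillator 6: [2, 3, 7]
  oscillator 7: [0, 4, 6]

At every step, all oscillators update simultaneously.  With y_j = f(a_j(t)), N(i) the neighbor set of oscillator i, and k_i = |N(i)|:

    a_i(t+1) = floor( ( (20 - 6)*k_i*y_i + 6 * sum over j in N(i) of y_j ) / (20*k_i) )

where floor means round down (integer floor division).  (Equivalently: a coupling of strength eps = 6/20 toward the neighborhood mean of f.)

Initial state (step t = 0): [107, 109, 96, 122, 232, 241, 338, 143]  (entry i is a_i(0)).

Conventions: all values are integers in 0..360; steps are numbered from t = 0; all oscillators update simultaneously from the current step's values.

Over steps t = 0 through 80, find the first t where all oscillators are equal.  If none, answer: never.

Answer: never
Key observation: The state at step 32 reappears at step 37 — the system is in a cycle of period 5 from step 32 on.  No step 0..37 is synchronized, and the cycle repeats forever, so no step up to 80 (or ever) has all oscillators equal.

Derivation:
t=0: [107, 109, 96, 122, 232, 241, 338, 143]  (not all equal)
t=1: [281, 315, 281, 330, 125, 155, 171, 81]  (not all equal)
t=2: [136, 122, 115, 133, 49, 61, 111, 223]  (not all equal)
t=3: [86, 277, 303, 114, 236, 238, 284, 135]  (not all equal)
t=4: [233, 162, 151, 279, 104, 133, 138, 66]  (not all equal)
t=5: [112, 101, 48, 101, 263, 59, 60, 231]  (not all equal)
t=6: [307, 304, 246, 307, 153, 245, 244, 149]  (not all equal)
t=7: [123, 125, 117, 130, 63, 110, 109, 59]  (not all equal)
t=8: [311, 64, 312, 75, 240, 333, 296, 271]  (not all equal)
t=9: [147, 234, 150, 248, 132, 138, 145, 124]  (not all equal)
t=10: [40, 95, 48, 100, 23, 26, 41, 8]  (not all equal)
t=11: [221, 291, 237, 301, 201, 201, 227, 179]  (not all equal)
t=12: [107, 125, 113, 128, 103, 102, 110, 96]  (not all equal)
t=13: [297, 68, 307, 73, 292, 327, 303, 319]  (not all equal)
t=14: [147, 240, 149, 246, 145, 138, 148, 136]  (not all equal)
t=15: [43, 98, 47, 100, 41, 28, 46, 25]  (not all equal)
t=16: [228, 298, 237, 302, 226, 207, 235, 204]  (not all equal)
t=17: [110, 127, 113, 128, 110, 105, 113, 104]  (not all equal)
t=18: [302, 71, 308, 74, 302, 332, 307, 331]  (not all equal)
t=19: [148, 244, 150, 248, 148, 140, 149, 139]  (not all equal)
t=20: [45, 100, 49, 101, 45, 31, 47, 29]  (not all equal)
t=21: [232, 302, 240, 304, 232, 212, 238, 209]  (not all equal)
t=22: [111, 128, 115, 129, 111, 107, 114, 106]  (not all equal)
t=23: [304, 73, 310, 76, 304, 335, 309, 333]  (not all equal)
t=24: [150, 247, 151, 250, 150, 141, 150, 140]  (not all equal)
t=25: [48, 101, 51, 102, 48, 33, 49, 32]  (not all equal)
t=26: [236, 305, 243, 306, 236, 216, 241, 214]  (not all equal)
t=27: [112, 129, 115, 130, 112, 108, 115, 107]  (not all equal)
t=28: [306, 75, 311, 77, 306, 336, 311, 335]  (not all equal)
t=29: [150, 250, 151, 252, 150, 141, 151, 141]  (not all equal)
t=30: [48, 102, 51, 102, 48, 33, 51, 33]  (not all equal)
t=31: [237, 305, 243, 306, 237, 216, 243, 216]  (not all equal)
t=32: [113, 129, 115, 130, 113, 108, 115, 108]  (not all equal)
t=33: [307, 75, 311, 77, 307, 337, 311, 337]  (not all equal)
t=34: [151, 250, 151, 252, 151, 141, 151, 141]  (not all equal)
t=35: [49, 102, 51, 102, 49, 34, 51, 34]  (not all equal)
t=36: [238, 306, 243, 306, 238, 217, 243, 217]  (not all equal)
t=37: [113, 129, 115, 130, 113, 108, 115, 108]  (not all equal)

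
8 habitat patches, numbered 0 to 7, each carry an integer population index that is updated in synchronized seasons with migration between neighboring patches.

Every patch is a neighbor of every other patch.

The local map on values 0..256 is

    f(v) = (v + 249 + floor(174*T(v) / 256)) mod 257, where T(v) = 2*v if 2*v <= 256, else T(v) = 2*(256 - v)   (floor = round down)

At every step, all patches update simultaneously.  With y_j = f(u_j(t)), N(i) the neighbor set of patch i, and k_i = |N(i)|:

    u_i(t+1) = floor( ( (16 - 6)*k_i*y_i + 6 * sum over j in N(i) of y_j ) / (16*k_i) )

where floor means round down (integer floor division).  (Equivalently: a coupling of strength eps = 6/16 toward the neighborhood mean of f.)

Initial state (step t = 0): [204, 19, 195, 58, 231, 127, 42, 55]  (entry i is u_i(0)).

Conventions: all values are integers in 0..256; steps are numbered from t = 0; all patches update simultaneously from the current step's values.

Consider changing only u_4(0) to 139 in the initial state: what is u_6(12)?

Simulating step by step:
t=0: [204, 19, 195, 58, 139, 127, 42, 55]
t=1: [30, 45, 31, 98, 43, 44, 76, 94]
t=2: [90, 110, 91, 182, 107, 108, 152, 176]
t=3: [181, 208, 182, 74, 204, 205, 81, 75]
t=4: [40, 35, 40, 125, 36, 36, 135, 126]
t=5: [75, 68, 75, 42, 69, 69, 45, 44]
t=6: [153, 144, 153, 109, 145, 145, 113, 112]
t=7: [50, 52, 50, 177, 52, 52, 35, 181]
t=8: [98, 101, 98, 46, 101, 101, 78, 45]
t=9: [208, 212, 208, 138, 212, 212, 181, 136]
t=10: [10, 9, 10, 25, 9, 9, 16, 25]
t=11: [19, 18, 19, 39, 18, 18, 27, 39]
t=12: [41, 40, 41, 69, 40, 40, 52, 69]

Answer: u_6(12) = 52
Key observation: This trace re-runs the system from the modified initial state.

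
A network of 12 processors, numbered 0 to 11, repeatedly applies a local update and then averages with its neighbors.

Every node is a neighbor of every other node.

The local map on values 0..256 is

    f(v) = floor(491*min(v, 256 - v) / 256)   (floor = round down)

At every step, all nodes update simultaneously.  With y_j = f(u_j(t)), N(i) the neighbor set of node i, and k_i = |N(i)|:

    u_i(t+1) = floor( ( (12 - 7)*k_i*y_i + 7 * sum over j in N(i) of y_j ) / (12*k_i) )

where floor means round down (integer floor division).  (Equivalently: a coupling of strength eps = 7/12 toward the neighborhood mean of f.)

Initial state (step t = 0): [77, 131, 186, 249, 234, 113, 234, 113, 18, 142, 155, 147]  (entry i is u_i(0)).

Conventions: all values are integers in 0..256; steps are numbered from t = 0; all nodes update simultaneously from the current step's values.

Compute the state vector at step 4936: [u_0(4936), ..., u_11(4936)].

Answer: [237, 237, 237, 237, 237, 237, 237, 237, 237, 237, 237, 237]
Key observation: The state at step 22, [69, 69, 69, 69, 69, 69, 69, 69, 69, 69, 69, 69], reappears at step 26: the system is in a cycle of period 4 from step 22 on.  Therefore the state at step 4936 equals the state at step 22 + ((4936 - 22) mod 4) = 24, which is [237, 237, 237, 237, 237, 237, 237, 237, 237, 237, 237, 237].

Derivation:
t=0: [77, 131, 186, 249, 234, 113, 234, 113, 18, 142, 155, 147]
t=1: [143, 177, 139, 95, 105, 168, 105, 168, 102, 169, 160, 166]
t=2: [196, 173, 199, 184, 191, 179, 191, 179, 189, 178, 185, 180]
t=3: [127, 143, 125, 136, 131, 139, 131, 139, 132, 140, 135, 138]
t=4: [235, 225, 233, 230, 233, 228, 233, 228, 233, 227, 231, 229]
t=5: [45, 52, 46, 48, 46, 50, 46, 50, 46, 50, 48, 49]
t=6: [89, 94, 90, 91, 90, 92, 90, 92, 90, 92, 91, 92]
t=7: [172, 176, 173, 174, 173, 174, 173, 174, 173, 174, 174, 174]
t=8: [158, 155, 158, 157, 158, 157, 158, 157, 158, 157, 157, 157]
t=9: [187, 190, 187, 188, 187, 188, 187, 188, 187, 188, 188, 188]
t=10: [131, 128, 131, 130, 131, 130, 131, 130, 131, 130, 130, 130]
t=11: [239, 242, 239, 240, 239, 240, 239, 240, 239, 240, 240, 240]
t=12: [31, 28, 31, 30, 31, 30, 31, 30, 31, 30, 30, 30]
t=13: [58, 55, 58, 57, 58, 57, 58, 57, 58, 57, 57, 57]
t=14: [110, 107, 110, 109, 110, 109, 110, 109, 110, 109, 109, 109]
t=15: [209, 207, 209, 209, 209, 209, 209, 209, 209, 209, 209, 209]
t=16: [90, 91, 90, 90, 90, 90, 90, 90, 90, 90, 90, 90]
t=17: [172, 172, 172, 172, 172, 172, 172, 172, 172, 172, 172, 172]
t=18: [161, 161, 161, 161, 161, 161, 161, 161, 161, 161, 161, 161]
t=19: [182, 182, 182, 182, 182, 182, 182, 182, 182, 182, 182, 182]
t=20: [141, 141, 141, 141, 141, 141, 141, 141, 141, 141, 141, 141]
t=21: [220, 220, 220, 220, 220, 220, 220, 220, 220, 220, 220, 220]
t=22: [69, 69, 69, 69, 69, 69, 69, 69, 69, 69, 69, 69]
t=23: [132, 132, 132, 132, 132, 132, 132, 132, 132, 132, 132, 132]
t=24: [237, 237, 237, 237, 237, 237, 237, 237, 237, 237, 237, 237]
t=25: [36, 36, 36, 36, 36, 36, 36, 36, 36, 36, 36, 36]
t=26: [69, 69, 69, 69, 69, 69, 69, 69, 69, 69, 69, 69]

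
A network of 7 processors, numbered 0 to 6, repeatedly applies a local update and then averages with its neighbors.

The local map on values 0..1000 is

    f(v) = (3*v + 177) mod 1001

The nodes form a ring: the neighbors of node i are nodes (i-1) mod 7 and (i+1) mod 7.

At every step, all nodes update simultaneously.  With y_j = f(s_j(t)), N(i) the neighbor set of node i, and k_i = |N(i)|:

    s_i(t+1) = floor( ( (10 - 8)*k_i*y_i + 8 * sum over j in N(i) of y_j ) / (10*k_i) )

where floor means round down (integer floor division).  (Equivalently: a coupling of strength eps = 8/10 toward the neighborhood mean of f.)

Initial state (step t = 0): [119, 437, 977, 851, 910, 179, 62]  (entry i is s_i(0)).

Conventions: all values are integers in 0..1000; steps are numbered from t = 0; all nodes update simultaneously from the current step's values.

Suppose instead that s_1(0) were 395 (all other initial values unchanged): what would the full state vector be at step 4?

Answer: [522, 349, 476, 281, 486, 436, 464]
Key observation: This trace re-runs the system from the modified initial state.

Derivation:
t=0: [119, 395, 977, 851, 910, 179, 62]
t=1: [396, 327, 456, 549, 757, 650, 571]
t=2: [491, 394, 500, 560, 468, 559, 373]
t=3: [391, 601, 620, 673, 799, 520, 659]
t=4: [522, 349, 476, 281, 486, 436, 464]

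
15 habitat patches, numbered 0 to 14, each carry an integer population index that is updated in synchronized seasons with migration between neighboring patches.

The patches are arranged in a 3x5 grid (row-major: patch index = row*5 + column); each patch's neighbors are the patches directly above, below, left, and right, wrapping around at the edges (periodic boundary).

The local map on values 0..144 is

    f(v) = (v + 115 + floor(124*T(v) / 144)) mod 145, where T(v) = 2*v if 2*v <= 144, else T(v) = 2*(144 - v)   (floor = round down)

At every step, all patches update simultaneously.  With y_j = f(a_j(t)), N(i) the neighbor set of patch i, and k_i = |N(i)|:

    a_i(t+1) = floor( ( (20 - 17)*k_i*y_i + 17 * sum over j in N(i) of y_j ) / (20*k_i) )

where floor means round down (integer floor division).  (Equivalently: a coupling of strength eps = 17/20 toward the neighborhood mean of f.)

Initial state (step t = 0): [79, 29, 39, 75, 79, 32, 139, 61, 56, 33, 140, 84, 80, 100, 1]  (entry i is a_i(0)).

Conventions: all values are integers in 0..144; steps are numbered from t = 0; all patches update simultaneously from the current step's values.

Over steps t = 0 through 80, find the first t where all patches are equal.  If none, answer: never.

Answer: 37
Key observation: Synchronization is absorbing here: once all patches are equal they stay equal, and step 37 is the first all-equal step.

Derivation:
t=0: [79, 29, 39, 75, 79, 32, 139, 61, 56, 33, 140, 84, 80, 100, 1]  (not all equal)
t=1: [52, 53, 57, 47, 46, 73, 71, 90, 63, 74, 60, 64, 49, 57, 57]  (not all equal)
t=2: [93, 101, 87, 117, 89, 62, 63, 83, 74, 83, 104, 99, 100, 117, 97]  (not all equal)
t=3: [61, 33, 32, 56, 33, 84, 53, 38, 64, 37, 52, 60, 33, 52, 63]  (not all equal)
t=4: [71, 102, 75, 97, 108, 93, 75, 90, 101, 86, 106, 92, 88, 115, 95]  (not all equal)
t=5: [94, 34, 37, 62, 28, 40, 37, 10, 32, 33, 28, 67, 36, 23, 90]  (not all equal)
t=6: [50, 41, 97, 64, 51, 49, 71, 77, 87, 49, 27, 53, 63, 62, 40]  (not all equal)
t=7: [87, 63, 81, 76, 107, 72, 69, 38, 86, 78, 91, 77, 78, 99, 95]  (not all equal)
t=8: [67, 32, 54, 37, 31, 12, 55, 22, 24, 39, 12, 39, 24, 10, 35]  (not all equal)
t=9: [25, 76, 58, 84, 54, 43, 52, 69, 72, 44, 32, 56, 82, 64, 67]  (not all equal)
t=10: [64, 87, 30, 88, 48, 75, 67, 59, 57, 62, 62, 60, 88, 32, 87]  (not all equal)
t=11: [78, 72, 41, 72, 78, 93, 62, 60, 89, 74, 85, 54, 80, 41, 93]  (not all equal)
t=12: [13, 77, 52, 42, 15, 39, 79, 71, 55, 10, 32, 56, 89, 22, 27]  (not all equal)
t=13: [34, 56, 43, 69, 59, 57, 51, 56, 75, 74, 60, 38, 60, 58, 57]  (not all equal)
t=14: [117, 88, 95, 78, 65, 87, 110, 91, 62, 87, 101, 116, 106, 80, 105]  (not all equal)
t=15: [24, 88, 37, 35, 64, 61, 54, 90, 30, 63, 89, 81, 55, 95, 26]  (not all equal)
t=16: [68, 51, 53, 66, 81, 84, 53, 77, 53, 99, 49, 55, 38, 59, 69]  (not all equal)
t=17: [51, 92, 60, 79, 7, 50, 71, 90, 49, 32, 47, 102, 91, 62, 54]  (not all equal)
t=18: [89, 86, 27, 110, 83, 75, 58, 56, 61, 106, 115, 48, 90, 72, 108]  (not all equal)
t=19: [38, 60, 65, 65, 92, 89, 72, 85, 110, 86, 76, 74, 61, 92, 86]  (not all equal)
t=20: [46, 44, 59, 32, 20, 27, 39, 64, 26, 35, 26, 68, 28, 61, 10]  (not all equal)
t=21: [55, 79, 90, 78, 79, 65, 72, 83, 91, 62, 67, 54, 96, 80, 77]  (not all equal)
t=22: [25, 58, 11, 11, 63, 60, 34, 10, 39, 29, 55, 27, 32, 11, 39]  (not all equal)
t=23: [116, 80, 121, 128, 86, 76, 103, 93, 112, 97, 79, 84, 109, 96, 107]  (not all equal)
t=24: [32, 91, 79, 78, 86, 65, 32, 117, 49, 65, 66, 68, 52, 115, 27]  (not all equal)
t=25: [13, 30, 58, 58, 26, 25, 40, 80, 75, 33, 24, 39, 78, 78, 38]  (not all equal)
t=26: [35, 68, 63, 61, 62, 43, 49, 53, 48, 44, 46, 49, 52, 52, 42]  (not all equal)
t=27: [79, 89, 99, 124, 100, 87, 82, 113, 110, 100, 86, 83, 116, 108, 104]  (not all equal)
t=28: [8, 10, 86, 78, 60, 9, 37, 81, 106, 61, 39, 37, 81, 136, 53]  (not all equal)
t=29: [124, 82, 41, 88, 105, 109, 88, 52, 81, 132, 108, 74, 47, 78, 115]  (not all equal)
t=30: [111, 52, 61, 55, 104, 105, 61, 59, 56, 109, 110, 57, 62, 56, 109]  (not all equal)
t=31: [133, 130, 126, 128, 134, 138, 128, 132, 126, 136, 136, 129, 129, 128, 135]  (not all equal)
t=32: [120, 124, 124, 125, 121, 120, 122, 125, 123, 121, 120, 123, 124, 124, 120]  (not all equal)
t=33: [130, 129, 127, 128, 129, 130, 128, 128, 128, 130, 130, 129, 128, 128, 129]  (not all equal)
t=34: [124, 124, 124, 125, 124, 124, 124, 125, 124, 124, 124, 124, 125, 124, 124]  (not all equal)
t=35: [128, 128, 127, 127, 127, 128, 127, 127, 127, 128, 128, 127, 127, 127, 128]  (not all equal)
t=36: [125, 125, 125, 126, 125, 125, 125, 126, 125, 125, 125, 125, 126, 125, 125]  (not all equal)
t=37: [127, 127, 127, 127, 127, 127, 127, 127, 127, 127, 127, 127, 127, 127, 127]  (all equal)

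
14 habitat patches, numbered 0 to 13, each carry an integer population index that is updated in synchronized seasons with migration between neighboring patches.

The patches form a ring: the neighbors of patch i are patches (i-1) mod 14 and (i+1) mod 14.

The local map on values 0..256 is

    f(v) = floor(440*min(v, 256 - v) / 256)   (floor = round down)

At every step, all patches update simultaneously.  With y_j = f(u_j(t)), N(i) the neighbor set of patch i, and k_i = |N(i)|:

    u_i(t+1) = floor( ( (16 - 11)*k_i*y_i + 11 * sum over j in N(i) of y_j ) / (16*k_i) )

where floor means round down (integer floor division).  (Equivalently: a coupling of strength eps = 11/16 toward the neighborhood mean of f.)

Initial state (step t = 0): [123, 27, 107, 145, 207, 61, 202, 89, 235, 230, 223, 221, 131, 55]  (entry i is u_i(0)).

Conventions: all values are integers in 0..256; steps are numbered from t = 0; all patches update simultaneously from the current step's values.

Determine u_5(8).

Simulating step by step:
t=0: [123, 27, 107, 145, 207, 61, 202, 89, 235, 230, 223, 221, 131, 55]
t=1: [114, 149, 138, 151, 127, 93, 116, 91, 78, 45, 53, 111, 119, 175]
t=2: [171, 193, 187, 200, 184, 193, 170, 163, 121, 101, 120, 160, 176, 180]
t=3: [127, 124, 107, 112, 108, 126, 137, 171, 178, 196, 180, 169, 144, 137]
t=4: [211, 204, 196, 186, 198, 201, 188, 161, 127, 122, 127, 157, 181, 204]
t=5: [85, 89, 104, 106, 104, 103, 124, 165, 196, 215, 198, 172, 129, 98]
t=6: [155, 158, 170, 179, 179, 189, 181, 157, 109, 91, 104, 153, 175, 177]
t=7: [158, 162, 149, 137, 126, 125, 137, 161, 170, 174, 170, 164, 150, 149]
t=8: [170, 170, 182, 200, 211, 211, 193, 171, 150, 144, 148, 162, 174, 177]

Answer: u_5(8) = 211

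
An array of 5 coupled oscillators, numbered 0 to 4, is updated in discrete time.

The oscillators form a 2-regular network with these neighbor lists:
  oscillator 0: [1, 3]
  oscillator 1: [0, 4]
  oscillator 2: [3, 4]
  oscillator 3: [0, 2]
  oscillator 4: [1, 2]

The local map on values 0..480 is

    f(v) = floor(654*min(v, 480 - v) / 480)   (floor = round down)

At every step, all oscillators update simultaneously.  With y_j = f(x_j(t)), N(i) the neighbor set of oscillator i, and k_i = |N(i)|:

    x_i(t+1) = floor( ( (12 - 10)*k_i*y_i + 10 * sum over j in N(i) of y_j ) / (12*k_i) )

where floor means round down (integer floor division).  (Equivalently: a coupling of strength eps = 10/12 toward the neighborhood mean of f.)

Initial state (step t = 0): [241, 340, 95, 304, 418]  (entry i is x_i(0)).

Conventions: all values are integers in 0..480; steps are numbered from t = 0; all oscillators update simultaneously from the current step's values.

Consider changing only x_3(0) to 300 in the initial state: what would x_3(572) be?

Simulating step by step:
t=0: [241, 340, 95, 300, 418]
t=1: [235, 202, 158, 230, 146]
t=2: [298, 261, 248, 275, 237]
t=3: [281, 286, 303, 281, 309]
t=4: [268, 253, 249, 258, 249]
t=5: [302, 302, 309, 301, 311]
t=6: [242, 237, 235, 238, 235]
t=7: [323, 322, 321, 322, 320]
t=8: [214, 215, 216, 214, 215]
t=9: [291, 291, 291, 292, 292]
t=10: [256, 256, 256, 256, 256]
t=11: [305, 305, 305, 305, 305]
t=12: [238, 238, 238, 238, 238]
t=13: [324, 324, 324, 324, 324]
t=14: [212, 212, 212, 212, 212]
t=15: [288, 288, 288, 288, 288]
t=16: [261, 261, 261, 261, 261]
t=17: [298, 298, 298, 298, 298]
t=18: [247, 247, 247, 247, 247]
t=19: [317, 317, 317, 317, 317]
t=20: [222, 222, 222, 222, 222]
t=21: [302, 302, 302, 302, 302]
t=22: [242, 242, 242, 242, 242]
t=23: [324, 324, 324, 324, 324]

Answer: x_3(572) = 242
Key observation: The state at step 13, [324, 324, 324, 324, 324], reappears at step 23: the system is in a cycle of period 10 from step 13 on.  Therefore the state at step 572 equals the state at step 13 + ((572 - 13) mod 10) = 22, which is [242, 242, 242, 242, 242].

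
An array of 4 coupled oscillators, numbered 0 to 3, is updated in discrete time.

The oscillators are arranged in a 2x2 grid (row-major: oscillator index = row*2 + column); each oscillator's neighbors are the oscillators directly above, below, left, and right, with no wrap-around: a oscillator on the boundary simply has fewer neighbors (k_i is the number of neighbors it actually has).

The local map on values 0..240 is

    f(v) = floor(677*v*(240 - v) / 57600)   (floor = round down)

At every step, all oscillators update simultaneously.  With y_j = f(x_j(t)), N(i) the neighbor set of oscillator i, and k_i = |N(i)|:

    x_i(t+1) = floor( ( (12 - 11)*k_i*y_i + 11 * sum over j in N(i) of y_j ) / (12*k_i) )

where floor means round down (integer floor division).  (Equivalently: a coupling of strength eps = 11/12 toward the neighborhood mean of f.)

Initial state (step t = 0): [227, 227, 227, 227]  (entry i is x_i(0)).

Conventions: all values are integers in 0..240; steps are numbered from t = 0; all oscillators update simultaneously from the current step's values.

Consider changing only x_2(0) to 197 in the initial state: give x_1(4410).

Simulating step by step:
t=0: [227, 227, 197, 227]
t=1: [63, 34, 39, 63]
t=2: [90, 126, 127, 90]
t=3: [167, 158, 158, 167]
t=4: [151, 143, 143, 151]
t=5: [162, 157, 157, 162]
t=6: [152, 148, 148, 152]
t=7: [159, 157, 157, 159]
t=8: [152, 151, 151, 152]
t=9: [157, 157, 157, 157]
t=10: [153, 153, 153, 153]
t=11: [156, 156, 156, 156]
t=12: [154, 154, 154, 154]
t=13: [155, 155, 155, 155]
t=14: [154, 154, 154, 154]

Answer: x_1(4410) = 154
Key observation: The state at step 12, [154, 154, 154, 154], reappears at step 14: the system is in a cycle of period 2 from step 12 on.  Therefore the state at step 4410 equals the state at step 12 + ((4410 - 12) mod 2) = 12, which is [154, 154, 154, 154].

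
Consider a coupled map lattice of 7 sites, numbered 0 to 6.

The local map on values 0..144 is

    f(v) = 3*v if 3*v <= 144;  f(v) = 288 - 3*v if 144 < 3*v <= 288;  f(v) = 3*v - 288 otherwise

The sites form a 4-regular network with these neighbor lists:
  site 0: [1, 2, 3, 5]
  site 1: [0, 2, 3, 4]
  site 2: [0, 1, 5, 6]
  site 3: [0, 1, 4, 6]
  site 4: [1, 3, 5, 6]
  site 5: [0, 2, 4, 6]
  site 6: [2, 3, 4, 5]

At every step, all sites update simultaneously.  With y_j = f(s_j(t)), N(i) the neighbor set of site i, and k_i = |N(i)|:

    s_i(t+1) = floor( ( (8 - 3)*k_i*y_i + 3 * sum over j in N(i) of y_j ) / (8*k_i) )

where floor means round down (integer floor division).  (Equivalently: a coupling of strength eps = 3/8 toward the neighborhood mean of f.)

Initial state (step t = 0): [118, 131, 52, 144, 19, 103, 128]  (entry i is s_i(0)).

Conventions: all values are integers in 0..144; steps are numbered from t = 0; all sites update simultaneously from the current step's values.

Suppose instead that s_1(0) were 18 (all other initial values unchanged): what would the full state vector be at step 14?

Answer: [121, 107, 125, 45, 79, 89, 57]
Key observation: This trace re-runs the system from the modified initial state.

Derivation:
t=0: [118, 18, 52, 144, 19, 103, 128]
t=1: [74, 71, 104, 115, 65, 46, 93]
t=2: [68, 69, 42, 58, 84, 104, 34]
t=3: [84, 84, 106, 99, 52, 47, 91]
t=4: [42, 41, 40, 26, 101, 108, 38]
t=5: [112, 108, 112, 84, 42, 57, 94]
t=6: [52, 46, 49, 42, 97, 94, 34]
t=7: [121, 123, 123, 113, 36, 39, 89]
t=8: [77, 80, 78, 58, 92, 99, 46]
t=9: [56, 52, 57, 95, 36, 30, 103]
t=10: [107, 115, 107, 37, 90, 90, 42]
t=11: [41, 53, 42, 91, 40, 30, 95]
t=12: [110, 116, 111, 44, 97, 91, 34]
t=13: [49, 58, 48, 101, 30, 27, 82]
t=14: [121, 107, 125, 45, 79, 89, 57]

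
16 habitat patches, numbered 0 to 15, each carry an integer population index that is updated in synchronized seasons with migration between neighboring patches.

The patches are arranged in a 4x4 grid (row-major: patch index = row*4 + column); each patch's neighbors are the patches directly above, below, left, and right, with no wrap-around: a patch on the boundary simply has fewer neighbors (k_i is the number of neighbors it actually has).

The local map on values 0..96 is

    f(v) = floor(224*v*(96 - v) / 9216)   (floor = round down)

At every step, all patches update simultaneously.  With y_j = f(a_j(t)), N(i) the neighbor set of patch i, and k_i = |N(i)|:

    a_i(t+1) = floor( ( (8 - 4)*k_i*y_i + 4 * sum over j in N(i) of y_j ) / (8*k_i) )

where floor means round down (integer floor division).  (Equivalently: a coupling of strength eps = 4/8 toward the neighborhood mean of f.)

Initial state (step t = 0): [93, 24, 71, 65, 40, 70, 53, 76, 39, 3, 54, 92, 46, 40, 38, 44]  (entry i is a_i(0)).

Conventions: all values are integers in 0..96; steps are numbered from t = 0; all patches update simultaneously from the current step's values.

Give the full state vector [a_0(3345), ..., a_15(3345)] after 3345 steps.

Answer: [55, 55, 55, 55, 55, 55, 55, 55, 54, 55, 54, 55, 54, 54, 54, 54]
Key observation: The state at step 3, [55, 55, 55, 55, 55, 55, 55, 55, 54, 55, 54, 55, 54, 54, 54, 54], reappears at step 5: the system is in a cycle of period 2 from step 3 on.  Therefore the state at step 3345 equals the state at step 3 + ((3345 - 3) mod 2) = 3, which is [55, 55, 55, 55, 55, 55, 55, 55, 54, 55, 54, 55, 54, 54, 54, 54].

Derivation:
t=0: [93, 24, 71, 65, 40, 70, 53, 76, 39, 3, 54, 92, 46, 40, 38, 44]
t=1: [27, 36, 45, 43, 44, 41, 49, 36, 46, 28, 42, 28, 54, 46, 53, 42]
t=2: [49, 51, 54, 54, 53, 53, 54, 52, 53, 50, 52, 50, 55, 53, 55, 52]
t=3: [55, 55, 55, 55, 55, 55, 55, 55, 54, 55, 54, 55, 54, 54, 54, 54]
t=4: [54, 54, 54, 54, 54, 54, 54, 54, 54, 54, 54, 54, 55, 54, 55, 54]
t=5: [55, 55, 55, 55, 55, 55, 55, 55, 54, 55, 54, 55, 54, 54, 54, 54]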